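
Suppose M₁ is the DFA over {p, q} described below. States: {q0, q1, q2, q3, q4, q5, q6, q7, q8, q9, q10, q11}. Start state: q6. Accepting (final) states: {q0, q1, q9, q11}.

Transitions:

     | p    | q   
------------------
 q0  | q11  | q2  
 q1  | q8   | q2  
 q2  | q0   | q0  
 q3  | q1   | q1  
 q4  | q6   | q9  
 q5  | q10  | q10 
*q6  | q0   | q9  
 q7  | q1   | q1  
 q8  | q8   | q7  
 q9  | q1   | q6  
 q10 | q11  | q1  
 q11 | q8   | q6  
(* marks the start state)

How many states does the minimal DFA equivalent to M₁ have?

5

States {q3,q4,q5,q10} cannot be reached from the start state, so discard them.
Initial partition by acceptance: {q0,q1,q9,q11} | {q2,q6,q7,q8}.
On input p, block {q0,q1,q9,q11} splits into {q0,q9} and {q1,q11}.
Refine {q2,q6,q7,q8} on symbol p: members go to different blocks, giving {q2,q6} and {q7} and {q8}.
No further refinement is possible. Final partition (5 blocks): {q0,q9} | {q2,q6} | {q1,q11} | {q7} | {q8}.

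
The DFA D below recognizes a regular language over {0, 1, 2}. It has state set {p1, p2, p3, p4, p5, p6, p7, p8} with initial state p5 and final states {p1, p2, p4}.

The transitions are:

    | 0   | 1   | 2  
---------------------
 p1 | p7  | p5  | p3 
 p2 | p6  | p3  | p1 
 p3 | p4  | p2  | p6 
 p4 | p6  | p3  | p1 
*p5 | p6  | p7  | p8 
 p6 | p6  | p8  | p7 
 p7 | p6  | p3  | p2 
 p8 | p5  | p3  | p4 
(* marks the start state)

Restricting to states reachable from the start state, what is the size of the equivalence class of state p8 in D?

2

All states are reachable from the start state.
Initial partition by acceptance: {p1,p2,p4} | {p3,p5,p6,p7,p8}.
On input 2, block {p1,p2,p4} splits into {p2,p4} and {p1}.
Refine {p3,p5,p6,p7,p8} on symbol 0: members go to different blocks, giving {p5,p6,p7,p8} and {p3}.
Split {p5,p6,p7,p8} by δ(·,1) → {p5,p6} and {p7,p8}.
Stable partition: {p2,p4} | {p5,p6} | {p1} | {p3} | {p7,p8} — 5 equivalence classes.
The equivalence class containing p8 is {p7,p8}, of size 2.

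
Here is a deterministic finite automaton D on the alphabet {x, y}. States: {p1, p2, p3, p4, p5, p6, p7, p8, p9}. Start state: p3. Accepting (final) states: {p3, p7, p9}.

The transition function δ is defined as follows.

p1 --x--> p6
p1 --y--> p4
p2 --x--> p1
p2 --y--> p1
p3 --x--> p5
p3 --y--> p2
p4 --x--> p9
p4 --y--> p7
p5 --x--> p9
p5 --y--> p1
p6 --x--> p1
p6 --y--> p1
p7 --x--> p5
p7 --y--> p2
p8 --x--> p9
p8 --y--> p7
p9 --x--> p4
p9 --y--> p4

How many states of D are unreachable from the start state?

Starting at p3 and following transitions, the reachable set is {p1, p2, p3, p4, p5, p6, p7, p9}. That leaves p8 unreachable — 1 in total.

1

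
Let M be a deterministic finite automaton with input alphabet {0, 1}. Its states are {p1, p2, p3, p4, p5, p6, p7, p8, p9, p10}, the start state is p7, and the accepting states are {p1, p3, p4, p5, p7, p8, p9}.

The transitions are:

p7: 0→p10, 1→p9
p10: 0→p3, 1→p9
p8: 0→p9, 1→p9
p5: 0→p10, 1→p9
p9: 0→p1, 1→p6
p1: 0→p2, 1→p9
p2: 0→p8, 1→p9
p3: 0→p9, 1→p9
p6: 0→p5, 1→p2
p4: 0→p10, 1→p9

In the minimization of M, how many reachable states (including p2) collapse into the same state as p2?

2

States {p4} cannot be reached from the start state, so discard them.
Start with accepting vs non-accepting: {p1,p3,p5,p7,p8,p9} | {p2,p6,p10}.
Split {p1,p3,p5,p7,p8,p9} by δ(·,0) → {p1,p5,p7} and {p3,p8,p9}.
On input 0, block {p2,p6,p10} splits into {p2,p10} and {p6}.
Split {p3,p8,p9} by δ(·,0) → {p3,p8} and {p9}.
No further refinement is possible. Final partition (5 blocks): {p1,p5,p7} | {p2,p10} | {p3,p8} | {p6} | {p9}.
The equivalence class containing p2 is {p2,p10}, of size 2.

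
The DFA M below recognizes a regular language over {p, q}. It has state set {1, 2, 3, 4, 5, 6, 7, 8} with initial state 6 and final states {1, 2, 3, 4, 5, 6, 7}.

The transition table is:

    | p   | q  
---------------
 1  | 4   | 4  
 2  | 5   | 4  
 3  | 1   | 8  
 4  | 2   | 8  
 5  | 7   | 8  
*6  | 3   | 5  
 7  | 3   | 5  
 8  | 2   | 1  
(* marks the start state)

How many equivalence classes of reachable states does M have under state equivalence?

Start with accepting vs non-accepting: {1,2,3,4,5,6,7} | {8}.
Refine {1,2,3,4,5,6,7} on symbol q: members go to different blocks, giving {1,2,6,7} and {3,4,5}.
Stable partition: {1,2,6,7} | {8} | {3,4,5} — 3 equivalence classes.

3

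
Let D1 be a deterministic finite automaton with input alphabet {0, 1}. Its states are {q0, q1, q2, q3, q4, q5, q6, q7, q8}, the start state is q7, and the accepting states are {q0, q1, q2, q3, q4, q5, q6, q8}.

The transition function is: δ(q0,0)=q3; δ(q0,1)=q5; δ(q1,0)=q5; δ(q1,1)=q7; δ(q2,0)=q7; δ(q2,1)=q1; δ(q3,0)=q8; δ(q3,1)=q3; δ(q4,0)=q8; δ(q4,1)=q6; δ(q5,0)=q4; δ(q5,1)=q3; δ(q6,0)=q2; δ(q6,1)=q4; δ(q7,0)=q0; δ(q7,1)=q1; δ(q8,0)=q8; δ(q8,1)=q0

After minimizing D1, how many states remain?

Start with accepting vs non-accepting: {q0,q1,q2,q3,q4,q5,q6,q8} | {q7}.
On input 0, block {q0,q1,q2,q3,q4,q5,q6,q8} splits into {q0,q1,q3,q4,q5,q6,q8} and {q2}.
Refine {q0,q1,q3,q4,q5,q6,q8} on symbol 0: members go to different blocks, giving {q0,q1,q3,q4,q5,q8} and {q6}.
Refine {q0,q1,q3,q4,q5,q8} on symbol 1: members go to different blocks, giving {q0,q3,q5,q8} and {q1} and {q4}.
On input 0, block {q0,q3,q5,q8} splits into {q0,q3,q8} and {q5}.
On input 1, block {q0,q3,q8} splits into {q3,q8} and {q0}.
Split {q3,q8} by δ(·,1) → {q3} and {q8}.
No further refinement is possible. Final partition (9 blocks): {q3} | {q7} | {q2} | {q6} | {q1} | {q4} | {q5} | {q0} | {q8}.

9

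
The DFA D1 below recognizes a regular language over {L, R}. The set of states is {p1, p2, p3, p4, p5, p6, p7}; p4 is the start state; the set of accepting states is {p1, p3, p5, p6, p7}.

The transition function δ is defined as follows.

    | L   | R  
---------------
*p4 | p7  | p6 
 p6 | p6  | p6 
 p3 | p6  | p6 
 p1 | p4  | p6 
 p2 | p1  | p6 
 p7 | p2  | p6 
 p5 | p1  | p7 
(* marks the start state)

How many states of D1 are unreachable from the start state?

Starting at p4 and following transitions, the reachable set is {p1, p2, p4, p6, p7}. That leaves p3, p5 unreachable — 2 in total.

2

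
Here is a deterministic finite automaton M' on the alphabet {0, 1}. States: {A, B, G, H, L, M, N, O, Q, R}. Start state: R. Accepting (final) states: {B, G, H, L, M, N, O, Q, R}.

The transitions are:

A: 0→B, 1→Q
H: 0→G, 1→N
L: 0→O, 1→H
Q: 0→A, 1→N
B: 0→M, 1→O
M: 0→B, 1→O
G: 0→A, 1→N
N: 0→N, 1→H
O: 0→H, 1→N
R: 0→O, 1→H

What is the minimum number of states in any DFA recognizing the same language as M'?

7

First remove the unreachable states {L}; 9 states remain.
Initial partition by acceptance: {B,G,H,M,N,O,Q,R} | {A}.
Split {B,G,H,M,N,O,Q,R} by δ(·,0) → {B,H,M,N,O,R} and {G,Q}.
Refine {B,H,M,N,O,R} on symbol 0: members go to different blocks, giving {B,M,N,O,R} and {H}.
On input 0, block {B,M,N,O,R} splits into {B,M,N,R} and {O}.
Refine {B,M,N,R} on symbol 0: members go to different blocks, giving {B,M,N} and {R}.
On input 1, block {B,M,N} splits into {B,M} and {N}.
The partition is now stable with 7 blocks: {B,M} | {A} | {G,Q} | {H} | {O} | {R} | {N}.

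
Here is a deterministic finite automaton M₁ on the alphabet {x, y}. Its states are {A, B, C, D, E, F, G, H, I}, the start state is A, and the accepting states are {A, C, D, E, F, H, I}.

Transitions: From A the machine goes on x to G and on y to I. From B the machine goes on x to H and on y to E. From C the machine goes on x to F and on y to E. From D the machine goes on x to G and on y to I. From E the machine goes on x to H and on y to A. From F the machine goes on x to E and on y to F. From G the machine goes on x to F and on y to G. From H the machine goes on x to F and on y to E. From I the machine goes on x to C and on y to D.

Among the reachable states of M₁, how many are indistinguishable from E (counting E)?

First remove the unreachable states {B}; 8 states remain.
Start with accepting vs non-accepting: {A,C,D,E,F,H,I} | {G}.
Refine {A,C,D,E,F,H,I} on symbol x: members go to different blocks, giving {C,E,F,H,I} and {A,D}.
Refine {C,E,F,H,I} on symbol y: members go to different blocks, giving {C,F,H} and {E,I}.
Split {C,F,H} by δ(·,x) → {C,H} and {F}.
Stable partition: {C,H} | {G} | {A,D} | {E,I} | {F} — 5 equivalence classes.
The equivalence class containing E is {E,I}, of size 2.

2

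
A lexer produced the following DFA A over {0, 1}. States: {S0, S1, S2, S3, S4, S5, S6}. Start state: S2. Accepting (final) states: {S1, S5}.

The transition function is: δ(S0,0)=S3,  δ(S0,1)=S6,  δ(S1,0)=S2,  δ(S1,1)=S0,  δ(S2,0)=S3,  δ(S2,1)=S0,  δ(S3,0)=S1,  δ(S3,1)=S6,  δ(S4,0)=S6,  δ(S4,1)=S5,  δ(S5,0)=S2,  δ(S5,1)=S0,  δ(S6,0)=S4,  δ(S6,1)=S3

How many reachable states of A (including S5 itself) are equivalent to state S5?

P0 = {S1,S5} | {S0,S2,S3,S4,S6}.
On input 0, block {S0,S2,S3,S4,S6} splits into {S0,S2,S4,S6} and {S3}.
On input 0, block {S0,S2,S4,S6} splits into {S0,S2} and {S4,S6}.
On input 1, block {S0,S2} splits into {S0} and {S2}.
Split {S4,S6} by δ(·,1) → {S4} and {S6}.
The partition is now stable with 6 blocks: {S1,S5} | {S0} | {S3} | {S4} | {S2} | {S6}.
The equivalence class containing S5 is {S1,S5}, of size 2.

2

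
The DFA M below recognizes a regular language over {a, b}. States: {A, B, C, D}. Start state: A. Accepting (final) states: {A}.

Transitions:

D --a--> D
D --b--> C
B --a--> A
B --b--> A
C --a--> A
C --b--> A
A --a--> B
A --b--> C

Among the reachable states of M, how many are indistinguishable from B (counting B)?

First remove the unreachable states {D}; 3 states remain.
Initial partition by acceptance: {A} | {B,C}.
No further refinement is possible. Final partition (2 blocks): {A} | {B,C}.
State B belongs to the block {B,C}, which has 2 states.

2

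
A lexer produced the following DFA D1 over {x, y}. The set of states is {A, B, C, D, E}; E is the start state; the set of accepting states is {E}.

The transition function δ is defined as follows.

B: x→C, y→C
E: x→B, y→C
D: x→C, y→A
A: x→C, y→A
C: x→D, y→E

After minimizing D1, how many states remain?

4

All states are reachable from the start state.
P0 = {E} | {A,B,C,D}.
On input y, block {A,B,C,D} splits into {A,B,D} and {C}.
Refine {A,B,D} on symbol y: members go to different blocks, giving {A,D} and {B}.
The partition is now stable with 4 blocks: {E} | {A,D} | {C} | {B}.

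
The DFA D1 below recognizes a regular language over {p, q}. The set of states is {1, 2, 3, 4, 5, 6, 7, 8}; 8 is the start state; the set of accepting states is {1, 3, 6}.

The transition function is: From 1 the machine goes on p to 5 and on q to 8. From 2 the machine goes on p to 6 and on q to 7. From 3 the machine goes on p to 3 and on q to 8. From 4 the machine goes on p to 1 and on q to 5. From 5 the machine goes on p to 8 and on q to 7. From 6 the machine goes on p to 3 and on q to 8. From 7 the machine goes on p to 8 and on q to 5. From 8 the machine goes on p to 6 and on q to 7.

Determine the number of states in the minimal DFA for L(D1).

States {1,2,4} cannot be reached from the start state, so discard them.
Start with accepting vs non-accepting: {3,6} | {5,7,8}.
Split {5,7,8} by δ(·,p) → {5,7} and {8}.
No further refinement is possible. Final partition (3 blocks): {3,6} | {5,7} | {8}.

3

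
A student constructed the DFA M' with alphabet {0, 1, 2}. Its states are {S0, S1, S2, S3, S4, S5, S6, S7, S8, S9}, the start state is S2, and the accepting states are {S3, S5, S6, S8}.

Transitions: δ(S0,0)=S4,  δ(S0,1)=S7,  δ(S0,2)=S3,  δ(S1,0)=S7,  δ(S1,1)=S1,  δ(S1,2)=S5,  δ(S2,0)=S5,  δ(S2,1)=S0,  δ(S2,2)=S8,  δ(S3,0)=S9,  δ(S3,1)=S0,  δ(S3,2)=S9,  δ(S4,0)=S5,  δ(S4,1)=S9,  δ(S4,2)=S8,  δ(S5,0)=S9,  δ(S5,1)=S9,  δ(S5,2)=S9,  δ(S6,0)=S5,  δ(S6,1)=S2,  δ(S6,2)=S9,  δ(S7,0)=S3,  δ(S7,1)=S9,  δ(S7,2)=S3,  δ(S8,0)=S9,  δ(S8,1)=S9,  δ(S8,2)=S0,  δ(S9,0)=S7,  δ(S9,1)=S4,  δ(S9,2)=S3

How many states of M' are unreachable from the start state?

BFS from S2 reaches {S0, S2, S3, S4, S5, S7, S8, S9}; the 2 state(s) S1, S6 are never visited.

2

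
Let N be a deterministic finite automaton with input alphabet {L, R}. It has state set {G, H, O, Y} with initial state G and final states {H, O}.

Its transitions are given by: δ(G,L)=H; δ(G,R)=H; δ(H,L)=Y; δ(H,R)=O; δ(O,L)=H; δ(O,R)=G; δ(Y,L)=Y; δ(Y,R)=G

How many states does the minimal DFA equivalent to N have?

4

Every state is reachable, so we keep all 4.
Initial partition by acceptance: {H,O} | {G,Y}.
Refine {H,O} on symbol L: members go to different blocks, giving {O} and {H}.
Split {G,Y} by δ(·,L) → {G} and {Y}.
No further refinement is possible. Final partition (4 blocks): {O} | {G} | {H} | {Y}.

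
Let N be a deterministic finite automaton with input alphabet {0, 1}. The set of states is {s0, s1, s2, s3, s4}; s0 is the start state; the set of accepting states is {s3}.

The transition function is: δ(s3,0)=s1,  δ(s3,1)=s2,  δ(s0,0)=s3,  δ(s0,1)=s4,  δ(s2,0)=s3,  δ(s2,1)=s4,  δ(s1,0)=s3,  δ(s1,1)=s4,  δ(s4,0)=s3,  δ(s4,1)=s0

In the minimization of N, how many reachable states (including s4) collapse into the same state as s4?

4

All states are reachable from the start state.
P0 = {s3} | {s0,s1,s2,s4}.
No further refinement is possible. Final partition (2 blocks): {s3} | {s0,s1,s2,s4}.
The equivalence class containing s4 is {s0,s1,s2,s4}, of size 4.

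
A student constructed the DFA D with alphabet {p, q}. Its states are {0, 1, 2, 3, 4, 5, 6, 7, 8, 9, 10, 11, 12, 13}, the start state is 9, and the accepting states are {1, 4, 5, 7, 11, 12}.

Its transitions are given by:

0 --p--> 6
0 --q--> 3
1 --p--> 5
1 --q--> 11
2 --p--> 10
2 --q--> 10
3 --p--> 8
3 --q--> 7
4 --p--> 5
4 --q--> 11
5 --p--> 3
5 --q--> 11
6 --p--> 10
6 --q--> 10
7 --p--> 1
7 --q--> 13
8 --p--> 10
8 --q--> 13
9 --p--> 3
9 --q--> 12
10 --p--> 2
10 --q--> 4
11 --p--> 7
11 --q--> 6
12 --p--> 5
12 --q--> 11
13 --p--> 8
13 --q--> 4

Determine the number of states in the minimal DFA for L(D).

8

Reachable states from the start: {1,2,3,4,5,6,7,8,9,10,11,12,13}. Unreachable: {0} — drop them.
Initial partition by acceptance: {1,4,5,7,11,12} | {2,3,6,8,9,10,13}.
On input p, block {1,4,5,7,11,12} splits into {1,4,7,11,12} and {5}.
Refine {1,4,7,11,12} on symbol p: members go to different blocks, giving {1,4,12} and {7,11}.
Split {2,3,6,8,9,10,13} by δ(·,q) → {2,6,8} and {9,10,13} and {3}.
Split {7,11} by δ(·,p) → {7} and {11}.
Split {9,10,13} by δ(·,p) → {10,13} and {9}.
No further refinement is possible. Final partition (8 blocks): {1,4,12} | {2,6,8} | {5} | {7} | {10,13} | {3} | {11} | {9}.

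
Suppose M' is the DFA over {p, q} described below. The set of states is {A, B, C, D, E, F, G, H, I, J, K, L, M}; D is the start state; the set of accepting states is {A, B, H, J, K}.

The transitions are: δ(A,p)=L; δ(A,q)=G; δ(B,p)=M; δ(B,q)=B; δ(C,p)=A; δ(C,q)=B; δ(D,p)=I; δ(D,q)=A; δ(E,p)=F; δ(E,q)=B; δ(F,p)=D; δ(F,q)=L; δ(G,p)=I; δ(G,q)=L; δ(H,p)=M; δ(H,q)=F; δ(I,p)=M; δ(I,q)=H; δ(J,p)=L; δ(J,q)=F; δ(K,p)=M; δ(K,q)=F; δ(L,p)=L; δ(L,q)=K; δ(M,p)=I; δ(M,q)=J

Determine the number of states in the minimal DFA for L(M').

3

Reachable states from the start: {A,D,F,G,H,I,J,K,L,M}. Unreachable: {B,C,E} — drop them.
P0 = {A,H,J,K} | {D,F,G,I,L,M}.
Refine {D,F,G,I,L,M} on symbol q: members go to different blocks, giving {D,I,L,M} and {F,G}.
Stable partition: {A,H,J,K} | {D,I,L,M} | {F,G} — 3 equivalence classes.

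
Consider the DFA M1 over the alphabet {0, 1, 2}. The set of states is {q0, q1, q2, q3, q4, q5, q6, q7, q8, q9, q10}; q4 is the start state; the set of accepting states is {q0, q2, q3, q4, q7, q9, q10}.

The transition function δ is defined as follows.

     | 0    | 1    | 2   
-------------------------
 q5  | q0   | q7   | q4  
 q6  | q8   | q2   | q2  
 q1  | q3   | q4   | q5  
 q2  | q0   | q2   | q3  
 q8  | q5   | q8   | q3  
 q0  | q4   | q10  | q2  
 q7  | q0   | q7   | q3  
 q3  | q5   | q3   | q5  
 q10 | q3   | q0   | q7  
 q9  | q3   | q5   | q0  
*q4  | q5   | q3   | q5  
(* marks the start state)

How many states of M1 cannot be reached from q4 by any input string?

Starting at q4 and following transitions, the reachable set is {q0, q2, q3, q4, q5, q7, q10}. That leaves q1, q6, q8, q9 unreachable — 4 in total.

4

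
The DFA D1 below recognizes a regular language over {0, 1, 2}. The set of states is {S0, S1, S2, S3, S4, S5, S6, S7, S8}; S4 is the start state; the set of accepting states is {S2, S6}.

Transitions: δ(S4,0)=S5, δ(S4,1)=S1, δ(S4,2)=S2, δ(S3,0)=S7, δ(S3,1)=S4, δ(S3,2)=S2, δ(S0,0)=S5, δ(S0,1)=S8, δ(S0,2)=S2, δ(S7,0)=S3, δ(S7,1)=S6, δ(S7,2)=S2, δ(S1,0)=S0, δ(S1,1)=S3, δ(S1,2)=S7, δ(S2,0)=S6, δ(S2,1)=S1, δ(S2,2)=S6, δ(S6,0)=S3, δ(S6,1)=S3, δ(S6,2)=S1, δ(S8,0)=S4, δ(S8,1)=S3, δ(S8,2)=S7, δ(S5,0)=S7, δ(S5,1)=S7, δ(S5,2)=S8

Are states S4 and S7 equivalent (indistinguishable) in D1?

All states are reachable from the start state.
Initial partition by acceptance: {S2,S6} | {S0,S1,S3,S4,S5,S7,S8}.
Split {S2,S6} by δ(·,0) → {S2} and {S6}.
Split {S0,S1,S3,S4,S5,S7,S8} by δ(·,1) → {S0,S1,S3,S4,S5,S8} and {S7}.
Split {S0,S1,S3,S4,S5,S8} by δ(·,0) → {S0,S1,S4,S8} and {S3,S5}.
On input 0, block {S0,S1,S4,S8} splits into {S0,S4} and {S1,S8}.
On input 1, block {S3,S5} splits into {S3} and {S5}.
No further refinement is possible. Final partition (7 blocks): {S2} | {S0,S4} | {S6} | {S7} | {S3} | {S1,S8} | {S5}.
S4 and S7 end up in different blocks, so they are distinguishable. For instance, the string '1' is accepted from only S7.

No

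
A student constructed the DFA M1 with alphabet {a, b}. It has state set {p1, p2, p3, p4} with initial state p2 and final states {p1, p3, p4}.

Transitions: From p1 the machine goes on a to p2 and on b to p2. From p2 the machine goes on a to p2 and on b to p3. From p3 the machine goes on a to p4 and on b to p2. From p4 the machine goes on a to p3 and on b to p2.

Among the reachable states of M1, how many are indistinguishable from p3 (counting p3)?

First remove the unreachable states {p1}; 3 states remain.
Initial partition by acceptance: {p3,p4} | {p2}.
Stable partition: {p3,p4} | {p2} — 2 equivalence classes.
The equivalence class containing p3 is {p3,p4}, of size 2.

2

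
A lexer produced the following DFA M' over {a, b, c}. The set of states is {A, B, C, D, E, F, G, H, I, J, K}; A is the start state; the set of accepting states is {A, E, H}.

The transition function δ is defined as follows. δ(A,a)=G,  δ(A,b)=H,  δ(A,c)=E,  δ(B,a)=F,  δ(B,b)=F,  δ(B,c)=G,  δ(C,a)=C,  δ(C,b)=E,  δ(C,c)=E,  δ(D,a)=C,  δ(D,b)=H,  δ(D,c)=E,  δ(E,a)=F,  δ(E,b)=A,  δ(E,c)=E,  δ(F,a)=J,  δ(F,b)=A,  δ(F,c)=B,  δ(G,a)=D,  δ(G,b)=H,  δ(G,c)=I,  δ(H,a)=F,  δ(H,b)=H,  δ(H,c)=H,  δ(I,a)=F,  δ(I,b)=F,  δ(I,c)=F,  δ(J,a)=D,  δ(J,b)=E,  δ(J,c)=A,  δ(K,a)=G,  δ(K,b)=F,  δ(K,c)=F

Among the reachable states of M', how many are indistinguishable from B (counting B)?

2

First remove the unreachable states {K}; 10 states remain.
P0 = {A,E,H} | {B,C,D,F,G,I,J}.
Refine {B,C,D,F,G,I,J} on symbol b: members go to different blocks, giving {C,D,F,G,J} and {B,I}.
On input c, block {C,D,F,G,J} splits into {C,D,J} and {F,G}.
Stable partition: {A,E,H} | {C,D,J} | {B,I} | {F,G} — 4 equivalence classes.
The equivalence class containing B is {B,I}, of size 2.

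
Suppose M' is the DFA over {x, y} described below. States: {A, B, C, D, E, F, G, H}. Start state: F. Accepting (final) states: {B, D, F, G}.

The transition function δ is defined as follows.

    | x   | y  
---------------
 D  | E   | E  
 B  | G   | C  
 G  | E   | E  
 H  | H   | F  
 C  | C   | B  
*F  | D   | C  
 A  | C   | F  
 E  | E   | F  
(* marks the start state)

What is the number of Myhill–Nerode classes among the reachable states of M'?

3

First remove the unreachable states {A,H}; 6 states remain.
Start with accepting vs non-accepting: {B,D,F,G} | {C,E}.
On input x, block {B,D,F,G} splits into {B,F} and {D,G}.
The partition is now stable with 3 blocks: {B,F} | {C,E} | {D,G}.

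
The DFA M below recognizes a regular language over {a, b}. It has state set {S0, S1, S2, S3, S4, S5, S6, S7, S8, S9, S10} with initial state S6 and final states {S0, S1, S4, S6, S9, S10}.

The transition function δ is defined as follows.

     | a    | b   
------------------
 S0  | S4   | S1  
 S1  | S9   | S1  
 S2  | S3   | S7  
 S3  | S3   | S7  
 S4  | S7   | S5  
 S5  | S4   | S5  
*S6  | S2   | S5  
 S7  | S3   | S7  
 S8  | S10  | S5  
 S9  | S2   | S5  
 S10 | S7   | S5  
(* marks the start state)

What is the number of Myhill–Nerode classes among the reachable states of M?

States {S0,S1,S8,S9,S10} cannot be reached from the start state, so discard them.
Initial partition by acceptance: {S4,S6} | {S2,S3,S5,S7}.
Split {S2,S3,S5,S7} by δ(·,a) → {S2,S3,S7} and {S5}.
The partition is now stable with 3 blocks: {S4,S6} | {S2,S3,S7} | {S5}.

3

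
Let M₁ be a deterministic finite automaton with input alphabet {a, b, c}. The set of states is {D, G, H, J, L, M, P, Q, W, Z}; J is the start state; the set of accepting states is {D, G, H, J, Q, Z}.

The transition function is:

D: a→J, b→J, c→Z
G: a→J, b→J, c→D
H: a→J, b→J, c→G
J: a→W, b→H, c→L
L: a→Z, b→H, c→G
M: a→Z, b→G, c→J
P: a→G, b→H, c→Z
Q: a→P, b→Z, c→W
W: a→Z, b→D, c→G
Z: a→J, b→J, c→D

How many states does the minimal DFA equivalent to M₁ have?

3

States {M,P,Q} cannot be reached from the start state, so discard them.
Start with accepting vs non-accepting: {D,G,H,J,Z} | {L,W}.
Split {D,G,H,J,Z} by δ(·,a) → {D,G,H,Z} and {J}.
Stable partition: {D,G,H,Z} | {L,W} | {J} — 3 equivalence classes.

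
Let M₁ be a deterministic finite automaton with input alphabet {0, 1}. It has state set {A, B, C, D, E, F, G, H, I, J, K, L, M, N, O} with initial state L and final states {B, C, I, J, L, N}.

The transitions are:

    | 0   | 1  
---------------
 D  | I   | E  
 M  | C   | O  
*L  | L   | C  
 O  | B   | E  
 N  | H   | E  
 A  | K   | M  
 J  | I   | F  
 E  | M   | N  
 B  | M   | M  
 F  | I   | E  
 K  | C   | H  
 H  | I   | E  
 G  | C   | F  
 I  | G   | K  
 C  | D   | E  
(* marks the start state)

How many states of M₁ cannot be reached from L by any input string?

2

BFS from L reaches {B, C, D, E, F, G, H, I, K, L, M, N, O}; the 2 state(s) A, J are never visited.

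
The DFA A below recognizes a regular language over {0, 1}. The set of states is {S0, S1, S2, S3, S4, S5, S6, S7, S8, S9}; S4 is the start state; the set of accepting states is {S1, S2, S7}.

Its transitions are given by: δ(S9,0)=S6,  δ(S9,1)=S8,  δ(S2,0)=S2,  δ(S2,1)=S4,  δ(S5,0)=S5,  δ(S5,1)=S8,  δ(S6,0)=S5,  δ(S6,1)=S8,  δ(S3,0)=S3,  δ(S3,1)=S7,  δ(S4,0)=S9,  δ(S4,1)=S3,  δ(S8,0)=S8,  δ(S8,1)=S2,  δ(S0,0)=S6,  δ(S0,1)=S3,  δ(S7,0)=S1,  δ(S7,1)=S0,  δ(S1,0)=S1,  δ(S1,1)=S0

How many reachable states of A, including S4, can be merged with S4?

5

All states are reachable from the start state.
P0 = {S1,S2,S7} | {S0,S3,S4,S5,S6,S8,S9}.
Refine {S0,S3,S4,S5,S6,S8,S9} on symbol 1: members go to different blocks, giving {S0,S4,S5,S6,S9} and {S3,S8}.
Stable partition: {S1,S2,S7} | {S0,S4,S5,S6,S9} | {S3,S8} — 3 equivalence classes.
The equivalence class containing S4 is {S0,S4,S5,S6,S9}, of size 5.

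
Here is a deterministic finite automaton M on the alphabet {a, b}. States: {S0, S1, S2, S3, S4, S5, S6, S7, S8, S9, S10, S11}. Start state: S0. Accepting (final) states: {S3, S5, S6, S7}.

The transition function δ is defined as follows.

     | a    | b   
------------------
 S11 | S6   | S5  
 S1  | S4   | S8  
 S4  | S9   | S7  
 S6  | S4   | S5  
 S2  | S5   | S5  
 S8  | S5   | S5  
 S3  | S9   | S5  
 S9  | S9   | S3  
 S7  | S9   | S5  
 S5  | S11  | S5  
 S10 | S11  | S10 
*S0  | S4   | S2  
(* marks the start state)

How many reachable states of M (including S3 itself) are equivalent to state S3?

3

First remove the unreachable states {S1,S8,S10}; 9 states remain.
Start with accepting vs non-accepting: {S3,S5,S6,S7} | {S0,S2,S4,S9,S11}.
Refine {S0,S2,S4,S9,S11} on symbol a: members go to different blocks, giving {S0,S4,S9} and {S2,S11}.
Split {S3,S5,S6,S7} by δ(·,a) → {S3,S6,S7} and {S5}.
Split {S0,S4,S9} by δ(·,b) → {S4,S9} and {S0}.
On input a, block {S2,S11} splits into {S2} and {S11}.
Stable partition: {S3,S6,S7} | {S4,S9} | {S2} | {S5} | {S0} | {S11} — 6 equivalence classes.
State S3 belongs to the block {S3,S6,S7}, which has 3 states.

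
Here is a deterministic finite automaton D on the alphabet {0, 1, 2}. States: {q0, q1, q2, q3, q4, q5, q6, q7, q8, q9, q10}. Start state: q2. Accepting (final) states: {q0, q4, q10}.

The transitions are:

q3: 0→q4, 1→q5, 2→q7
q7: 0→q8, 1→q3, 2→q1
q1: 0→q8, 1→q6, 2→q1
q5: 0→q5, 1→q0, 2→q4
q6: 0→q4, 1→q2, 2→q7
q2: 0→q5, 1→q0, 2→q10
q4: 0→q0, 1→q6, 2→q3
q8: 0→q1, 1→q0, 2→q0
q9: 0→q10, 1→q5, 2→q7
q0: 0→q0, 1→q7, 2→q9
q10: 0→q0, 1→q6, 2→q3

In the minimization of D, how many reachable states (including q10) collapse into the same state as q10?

2

All states are reachable from the start state.
Initial partition by acceptance: {q0,q4,q10} | {q1,q2,q3,q5,q6,q7,q8,q9}.
Split {q1,q2,q3,q5,q6,q7,q8,q9} by δ(·,0) → {q1,q2,q5,q7,q8} and {q3,q6,q9}.
Refine {q0,q4,q10} on symbol 1: members go to different blocks, giving {q4,q10} and {q0}.
On input 1, block {q1,q2,q5,q7,q8} splits into {q2,q5,q8} and {q1,q7}.
Refine {q2,q5,q8} on symbol 0: members go to different blocks, giving {q2,q5} and {q8}.
Stable partition: {q4,q10} | {q2,q5} | {q3,q6,q9} | {q0} | {q1,q7} | {q8} — 6 equivalence classes.
The equivalence class containing q10 is {q4,q10}, of size 2.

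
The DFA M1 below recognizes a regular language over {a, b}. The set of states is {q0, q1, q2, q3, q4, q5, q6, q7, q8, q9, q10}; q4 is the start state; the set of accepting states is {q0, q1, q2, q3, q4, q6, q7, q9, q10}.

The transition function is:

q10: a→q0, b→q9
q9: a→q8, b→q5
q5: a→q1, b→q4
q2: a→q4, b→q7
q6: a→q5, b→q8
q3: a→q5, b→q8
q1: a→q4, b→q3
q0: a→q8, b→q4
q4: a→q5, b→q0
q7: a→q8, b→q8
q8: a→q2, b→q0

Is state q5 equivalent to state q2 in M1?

States {q6,q9,q10} cannot be reached from the start state, so discard them.
Start with accepting vs non-accepting: {q0,q1,q2,q3,q4,q7} | {q5,q8}.
Split {q0,q1,q2,q3,q4,q7} by δ(·,a) → {q0,q3,q4,q7} and {q1,q2}.
On input b, block {q0,q3,q4,q7} splits into {q0,q4} and {q3,q7}.
Stable partition: {q0,q4} | {q5,q8} | {q1,q2} | {q3,q7} — 4 equivalence classes.
q5 and q2 end up in different blocks, so they are distinguishable. For instance, the string 'ε' is accepted from only q2.

No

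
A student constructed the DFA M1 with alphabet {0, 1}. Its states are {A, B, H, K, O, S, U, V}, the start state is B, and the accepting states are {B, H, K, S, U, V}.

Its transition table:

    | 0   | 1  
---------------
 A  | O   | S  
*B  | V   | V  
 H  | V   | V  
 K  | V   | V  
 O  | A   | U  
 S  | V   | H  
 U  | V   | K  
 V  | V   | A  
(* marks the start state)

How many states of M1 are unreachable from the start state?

Exploring from B, all states are eventually visited, so none are unreachable.

0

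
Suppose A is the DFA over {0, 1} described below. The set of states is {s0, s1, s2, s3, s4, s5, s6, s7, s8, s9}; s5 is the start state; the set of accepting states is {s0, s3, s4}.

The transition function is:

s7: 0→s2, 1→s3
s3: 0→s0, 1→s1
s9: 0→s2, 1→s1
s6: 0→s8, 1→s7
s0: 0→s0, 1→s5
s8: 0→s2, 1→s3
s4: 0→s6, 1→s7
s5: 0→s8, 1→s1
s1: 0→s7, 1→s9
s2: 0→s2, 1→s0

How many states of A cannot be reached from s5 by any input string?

Starting at s5 and following transitions, the reachable set is {s0, s1, s2, s3, s5, s7, s8, s9}. That leaves s4, s6 unreachable — 2 in total.

2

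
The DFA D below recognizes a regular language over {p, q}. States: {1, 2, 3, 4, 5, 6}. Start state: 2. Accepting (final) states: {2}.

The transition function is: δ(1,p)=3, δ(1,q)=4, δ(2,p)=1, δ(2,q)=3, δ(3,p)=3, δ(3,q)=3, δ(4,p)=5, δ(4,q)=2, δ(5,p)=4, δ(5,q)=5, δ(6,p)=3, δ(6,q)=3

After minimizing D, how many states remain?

First remove the unreachable states {6}; 5 states remain.
Start with accepting vs non-accepting: {2} | {1,3,4,5}.
On input q, block {1,3,4,5} splits into {1,3,5} and {4}.
Refine {1,3,5} on symbol p: members go to different blocks, giving {1,3} and {5}.
On input q, block {1,3} splits into {1} and {3}.
No further refinement is possible. Final partition (5 blocks): {2} | {1} | {4} | {5} | {3}.

5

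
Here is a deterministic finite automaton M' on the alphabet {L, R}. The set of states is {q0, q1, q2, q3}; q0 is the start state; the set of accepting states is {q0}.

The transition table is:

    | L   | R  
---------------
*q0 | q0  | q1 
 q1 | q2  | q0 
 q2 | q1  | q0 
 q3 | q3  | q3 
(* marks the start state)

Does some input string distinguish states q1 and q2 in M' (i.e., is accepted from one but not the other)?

No

Reachable states from the start: {q0,q1,q2}. Unreachable: {q3} — drop them.
Initial partition by acceptance: {q0} | {q1,q2}.
The partition is now stable with 2 blocks: {q0} | {q1,q2}.
q1 and q2 lie in the same block of the stable partition, so they are equivalent — no string distinguishes them.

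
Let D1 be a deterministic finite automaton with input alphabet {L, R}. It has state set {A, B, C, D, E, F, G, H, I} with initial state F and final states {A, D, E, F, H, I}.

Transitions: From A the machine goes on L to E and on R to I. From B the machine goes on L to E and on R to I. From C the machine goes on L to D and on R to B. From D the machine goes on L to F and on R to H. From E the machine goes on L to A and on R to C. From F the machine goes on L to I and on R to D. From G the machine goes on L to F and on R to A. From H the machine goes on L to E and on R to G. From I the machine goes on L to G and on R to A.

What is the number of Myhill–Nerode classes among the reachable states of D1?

Initial partition by acceptance: {A,D,E,F,H,I} | {B,C,G}.
On input L, block {A,D,E,F,H,I} splits into {A,D,E,F,H} and {I}.
Split {A,D,E,F,H} by δ(·,L) → {A,D,E,H} and {F}.
Refine {A,D,E,H} on symbol L: members go to different blocks, giving {A,E,H} and {D}.
On input R, block {A,E,H} splits into {E,H} and {A}.
Refine {E,H} on symbol L: members go to different blocks, giving {E} and {H}.
Refine {B,C,G} on symbol L: members go to different blocks, giving {B} and {C} and {G}.
No further refinement is possible. Final partition (9 blocks): {E} | {B} | {I} | {F} | {D} | {A} | {H} | {C} | {G}.

9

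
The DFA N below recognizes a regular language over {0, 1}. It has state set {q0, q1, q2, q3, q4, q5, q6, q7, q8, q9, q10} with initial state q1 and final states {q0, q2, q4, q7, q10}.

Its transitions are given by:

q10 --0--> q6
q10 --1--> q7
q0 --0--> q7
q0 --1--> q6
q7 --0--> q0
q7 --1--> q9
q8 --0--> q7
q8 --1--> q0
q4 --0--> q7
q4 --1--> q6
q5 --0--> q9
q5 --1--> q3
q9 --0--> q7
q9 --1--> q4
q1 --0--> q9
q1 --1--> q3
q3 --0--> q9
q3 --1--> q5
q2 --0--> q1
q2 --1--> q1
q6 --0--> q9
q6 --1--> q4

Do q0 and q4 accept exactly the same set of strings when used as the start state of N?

First remove the unreachable states {q2,q8,q10}; 8 states remain.
Initial partition by acceptance: {q0,q4,q7} | {q1,q3,q5,q6,q9}.
Split {q1,q3,q5,q6,q9} by δ(·,0) → {q1,q3,q5,q6} and {q9}.
On input 1, block {q0,q4,q7} splits into {q0,q4} and {q7}.
Split {q1,q3,q5,q6} by δ(·,1) → {q1,q3,q5} and {q6}.
No further refinement is possible. Final partition (5 blocks): {q0,q4} | {q1,q3,q5} | {q9} | {q7} | {q6}.
q0 and q4 lie in the same block of the stable partition, so they are equivalent — no string distinguishes them.

Yes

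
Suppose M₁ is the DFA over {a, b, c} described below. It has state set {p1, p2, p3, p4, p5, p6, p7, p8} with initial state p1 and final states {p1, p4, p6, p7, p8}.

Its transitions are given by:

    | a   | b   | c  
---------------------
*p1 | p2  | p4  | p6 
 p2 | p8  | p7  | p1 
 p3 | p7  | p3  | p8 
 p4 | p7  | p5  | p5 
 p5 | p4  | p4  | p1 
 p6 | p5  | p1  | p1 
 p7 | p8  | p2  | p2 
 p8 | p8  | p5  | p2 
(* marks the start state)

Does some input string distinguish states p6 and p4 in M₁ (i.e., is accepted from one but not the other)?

States {p3} cannot be reached from the start state, so discard them.
P0 = {p1,p4,p6,p7,p8} | {p2,p5}.
Split {p1,p4,p6,p7,p8} by δ(·,a) → {p4,p7,p8} and {p1,p6}.
On input b, block {p1,p6} splits into {p1} and {p6}.
No further refinement is possible. Final partition (4 blocks): {p4,p7,p8} | {p2,p5} | {p1} | {p6}.
p6 and p4 end up in different blocks, so they are distinguishable. For instance, the string 'a' is accepted from only p4.

Yes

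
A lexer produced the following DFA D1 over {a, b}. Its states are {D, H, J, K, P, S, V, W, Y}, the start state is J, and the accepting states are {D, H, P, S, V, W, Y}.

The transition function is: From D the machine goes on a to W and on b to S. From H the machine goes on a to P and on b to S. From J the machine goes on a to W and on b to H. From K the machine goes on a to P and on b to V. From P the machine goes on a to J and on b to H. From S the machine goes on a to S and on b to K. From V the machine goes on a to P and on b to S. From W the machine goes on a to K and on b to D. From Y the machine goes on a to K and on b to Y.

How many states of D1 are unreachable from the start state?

BFS from J reaches {D, H, J, K, P, S, V, W}; the 1 state(s) Y are never visited.

1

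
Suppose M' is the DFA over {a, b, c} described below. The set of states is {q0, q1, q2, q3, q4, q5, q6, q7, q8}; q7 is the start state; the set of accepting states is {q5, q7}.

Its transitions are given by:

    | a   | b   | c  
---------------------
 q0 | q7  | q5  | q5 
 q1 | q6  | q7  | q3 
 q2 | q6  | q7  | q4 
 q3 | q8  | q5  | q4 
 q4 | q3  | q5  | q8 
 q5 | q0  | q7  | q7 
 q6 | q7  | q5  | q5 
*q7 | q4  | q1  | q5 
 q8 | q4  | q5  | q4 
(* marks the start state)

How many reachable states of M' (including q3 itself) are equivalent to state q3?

3

Reachable states from the start: {q0,q1,q3,q4,q5,q6,q7,q8}. Unreachable: {q2} — drop them.
Start with accepting vs non-accepting: {q5,q7} | {q0,q1,q3,q4,q6,q8}.
On input b, block {q5,q7} splits into {q5} and {q7}.
Refine {q0,q1,q3,q4,q6,q8} on symbol a: members go to different blocks, giving {q1,q3,q4,q8} and {q0,q6}.
Split {q1,q3,q4,q8} by δ(·,a) → {q3,q4,q8} and {q1}.
No further refinement is possible. Final partition (5 blocks): {q5} | {q3,q4,q8} | {q7} | {q0,q6} | {q1}.
State q3 belongs to the block {q3,q4,q8}, which has 3 states.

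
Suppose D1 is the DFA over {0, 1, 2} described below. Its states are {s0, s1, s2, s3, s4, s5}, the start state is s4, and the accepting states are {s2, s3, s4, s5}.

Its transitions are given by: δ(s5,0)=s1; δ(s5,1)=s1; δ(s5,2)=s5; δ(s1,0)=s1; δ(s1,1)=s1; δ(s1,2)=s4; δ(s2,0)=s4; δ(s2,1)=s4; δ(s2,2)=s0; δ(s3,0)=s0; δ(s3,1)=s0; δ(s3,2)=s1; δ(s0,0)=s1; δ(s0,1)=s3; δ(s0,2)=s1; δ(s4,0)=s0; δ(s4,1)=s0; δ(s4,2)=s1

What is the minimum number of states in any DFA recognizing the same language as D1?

States {s2,s5} cannot be reached from the start state, so discard them.
Initial partition by acceptance: {s3,s4} | {s0,s1}.
Refine {s0,s1} on symbol 1: members go to different blocks, giving {s0} and {s1}.
Stable partition: {s3,s4} | {s0} | {s1} — 3 equivalence classes.

3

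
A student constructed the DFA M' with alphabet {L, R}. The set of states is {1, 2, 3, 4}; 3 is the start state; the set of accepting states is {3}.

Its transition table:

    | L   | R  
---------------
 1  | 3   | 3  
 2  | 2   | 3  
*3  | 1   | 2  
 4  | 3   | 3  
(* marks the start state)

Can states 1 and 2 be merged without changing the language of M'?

First remove the unreachable states {4}; 3 states remain.
P0 = {3} | {1,2}.
Split {1,2} by δ(·,L) → {1} and {2}.
Stable partition: {3} | {1} | {2} — 3 equivalence classes.
1 and 2 end up in different blocks, so they are distinguishable. For instance, the string 'L' is accepted from only 1.

No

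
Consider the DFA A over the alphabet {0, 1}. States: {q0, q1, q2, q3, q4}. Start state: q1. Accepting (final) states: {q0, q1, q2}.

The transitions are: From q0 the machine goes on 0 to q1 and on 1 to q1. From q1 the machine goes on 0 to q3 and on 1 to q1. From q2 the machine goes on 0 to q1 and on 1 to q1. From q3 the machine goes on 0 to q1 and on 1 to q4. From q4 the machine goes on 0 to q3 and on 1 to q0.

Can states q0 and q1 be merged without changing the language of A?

No

First remove the unreachable states {q2}; 4 states remain.
Start with accepting vs non-accepting: {q0,q1} | {q3,q4}.
Refine {q0,q1} on symbol 0: members go to different blocks, giving {q0} and {q1}.
On input 0, block {q3,q4} splits into {q3} and {q4}.
No further refinement is possible. Final partition (4 blocks): {q0} | {q3} | {q1} | {q4}.
q0 and q1 end up in different blocks, so they are distinguishable. For instance, the string '0' is accepted from only q0.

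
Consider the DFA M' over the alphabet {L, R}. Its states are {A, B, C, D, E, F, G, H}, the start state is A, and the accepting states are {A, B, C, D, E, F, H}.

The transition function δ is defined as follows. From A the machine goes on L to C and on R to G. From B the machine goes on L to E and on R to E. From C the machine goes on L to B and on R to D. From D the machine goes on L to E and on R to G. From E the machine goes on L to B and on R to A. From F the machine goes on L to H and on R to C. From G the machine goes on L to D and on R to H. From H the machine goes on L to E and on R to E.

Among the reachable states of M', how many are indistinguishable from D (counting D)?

States {F} cannot be reached from the start state, so discard them.
Initial partition by acceptance: {A,B,C,D,E,H} | {G}.
On input R, block {A,B,C,D,E,H} splits into {B,C,E,H} and {A,D}.
Refine {B,C,E,H} on symbol R: members go to different blocks, giving {B,H} and {C,E}.
No further refinement is possible. Final partition (4 blocks): {B,H} | {G} | {A,D} | {C,E}.
State D belongs to the block {A,D}, which has 2 states.

2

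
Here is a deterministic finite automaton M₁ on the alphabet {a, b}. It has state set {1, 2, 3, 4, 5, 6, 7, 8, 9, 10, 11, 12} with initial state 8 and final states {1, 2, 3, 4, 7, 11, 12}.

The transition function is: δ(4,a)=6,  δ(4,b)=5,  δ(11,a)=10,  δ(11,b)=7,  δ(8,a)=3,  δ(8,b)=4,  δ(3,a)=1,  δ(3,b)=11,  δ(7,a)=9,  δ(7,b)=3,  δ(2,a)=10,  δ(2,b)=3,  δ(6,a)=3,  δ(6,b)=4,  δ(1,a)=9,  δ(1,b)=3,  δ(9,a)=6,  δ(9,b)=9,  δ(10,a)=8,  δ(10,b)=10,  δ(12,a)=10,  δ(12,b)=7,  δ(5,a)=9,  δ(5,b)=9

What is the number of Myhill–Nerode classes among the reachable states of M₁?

States {2,12} cannot be reached from the start state, so discard them.
Initial partition by acceptance: {1,3,4,7,11} | {5,6,8,9,10}.
Split {1,3,4,7,11} by δ(·,a) → {1,4,7,11} and {3}.
Split {1,4,7,11} by δ(·,b) → {1,7} and {4} and {11}.
Refine {5,6,8,9,10} on symbol a: members go to different blocks, giving {5,9,10} and {6,8}.
Refine {5,9,10} on symbol a: members go to different blocks, giving {9,10} and {5}.
Stable partition: {1,7} | {9,10} | {3} | {4} | {11} | {6,8} | {5} — 7 equivalence classes.

7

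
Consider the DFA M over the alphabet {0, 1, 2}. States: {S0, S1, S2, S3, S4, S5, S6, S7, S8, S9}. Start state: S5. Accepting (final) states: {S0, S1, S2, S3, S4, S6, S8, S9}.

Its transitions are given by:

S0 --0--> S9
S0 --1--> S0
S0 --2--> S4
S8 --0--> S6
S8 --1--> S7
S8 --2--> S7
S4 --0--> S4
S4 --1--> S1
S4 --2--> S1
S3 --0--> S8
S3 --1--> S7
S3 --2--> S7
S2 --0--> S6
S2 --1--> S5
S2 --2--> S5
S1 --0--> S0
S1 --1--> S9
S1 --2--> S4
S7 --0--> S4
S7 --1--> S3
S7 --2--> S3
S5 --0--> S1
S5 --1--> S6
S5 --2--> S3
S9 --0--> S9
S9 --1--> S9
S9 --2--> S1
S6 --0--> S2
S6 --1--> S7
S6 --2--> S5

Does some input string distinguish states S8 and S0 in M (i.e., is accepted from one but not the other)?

Initial partition by acceptance: {S0,S1,S2,S3,S4,S6,S8,S9} | {S5,S7}.
On input 1, block {S0,S1,S2,S3,S4,S6,S8,S9} splits into {S0,S1,S4,S9} and {S2,S3,S6,S8}.
The partition is now stable with 3 blocks: {S0,S1,S4,S9} | {S5,S7} | {S2,S3,S6,S8}.
S8 and S0 end up in different blocks, so they are distinguishable. For instance, the string '1' is accepted from only S0.

Yes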